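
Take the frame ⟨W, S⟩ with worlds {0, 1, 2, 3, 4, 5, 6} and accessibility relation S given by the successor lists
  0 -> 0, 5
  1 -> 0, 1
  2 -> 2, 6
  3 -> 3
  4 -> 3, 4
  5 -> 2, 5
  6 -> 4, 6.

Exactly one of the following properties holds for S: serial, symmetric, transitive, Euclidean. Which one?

serial

Serial: yes — every world has a successor (e.g. 0 S 0).
Symmetric: no — 0 S 5 but not 5 S 0.
Transitive: no — 0 S 5 and 5 S 2, but not 0 S 2.
Euclidean: no — 0 S 5 and 0 S 0, but not 5 S 0.
Only serial holds.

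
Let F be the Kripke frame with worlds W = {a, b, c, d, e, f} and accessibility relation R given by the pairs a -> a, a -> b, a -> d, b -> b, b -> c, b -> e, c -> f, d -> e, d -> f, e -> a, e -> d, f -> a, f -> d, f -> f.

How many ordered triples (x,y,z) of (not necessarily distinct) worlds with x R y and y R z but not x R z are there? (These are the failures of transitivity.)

18

Enumerating: (a,b,c), (a,b,e), (a,d,e), (a,d,f), (b,c,f), (b,e,a), (b,e,d), (c,f,a), (c,f,d), (d,e,a), (d,e,d), (d,f,a), (d,f,d), (e,a,b), (e,d,e), (e,d,f), (f,a,b), (f,d,e).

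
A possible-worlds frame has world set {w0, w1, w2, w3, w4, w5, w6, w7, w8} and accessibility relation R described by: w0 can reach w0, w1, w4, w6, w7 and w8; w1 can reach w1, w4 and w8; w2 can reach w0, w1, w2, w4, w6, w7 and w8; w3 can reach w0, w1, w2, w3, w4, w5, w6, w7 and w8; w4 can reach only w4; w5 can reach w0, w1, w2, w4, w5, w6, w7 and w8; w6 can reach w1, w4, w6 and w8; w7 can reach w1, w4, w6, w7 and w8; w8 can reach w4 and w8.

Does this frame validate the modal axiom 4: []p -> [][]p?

The schema 4 characterises exactly the transitive frames.
Transitive: yes — every two-step R-path is closed by a direct edge.

Yes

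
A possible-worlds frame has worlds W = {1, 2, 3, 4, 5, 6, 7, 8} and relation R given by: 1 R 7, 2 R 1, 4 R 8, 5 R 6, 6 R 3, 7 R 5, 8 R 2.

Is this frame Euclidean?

No

Euclidean: no — 1 R 7 and 1 R 7, but not 7 R 7.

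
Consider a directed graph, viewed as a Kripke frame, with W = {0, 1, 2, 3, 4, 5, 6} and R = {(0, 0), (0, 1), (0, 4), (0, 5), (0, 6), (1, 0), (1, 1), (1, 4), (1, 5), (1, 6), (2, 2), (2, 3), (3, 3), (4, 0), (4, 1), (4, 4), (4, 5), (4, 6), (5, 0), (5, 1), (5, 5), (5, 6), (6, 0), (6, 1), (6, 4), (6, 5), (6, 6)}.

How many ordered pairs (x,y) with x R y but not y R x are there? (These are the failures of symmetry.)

Enumerating: (2,3), (4,5).

2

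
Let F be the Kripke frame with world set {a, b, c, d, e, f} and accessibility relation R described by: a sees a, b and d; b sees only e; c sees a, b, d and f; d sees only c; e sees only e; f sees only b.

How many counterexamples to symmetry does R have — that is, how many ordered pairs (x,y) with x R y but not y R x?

7

Enumerating: (a,b), (a,d), (b,e), (c,a), (c,b), (c,f), (f,b).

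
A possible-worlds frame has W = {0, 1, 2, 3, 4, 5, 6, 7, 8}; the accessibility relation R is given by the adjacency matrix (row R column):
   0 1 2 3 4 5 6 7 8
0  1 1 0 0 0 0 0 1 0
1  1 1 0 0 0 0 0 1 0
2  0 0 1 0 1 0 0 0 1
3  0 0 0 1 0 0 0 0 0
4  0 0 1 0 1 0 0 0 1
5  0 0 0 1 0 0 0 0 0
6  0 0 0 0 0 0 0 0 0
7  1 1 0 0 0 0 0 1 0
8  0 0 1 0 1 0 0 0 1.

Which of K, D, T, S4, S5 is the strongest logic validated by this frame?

K

Serial (axiom D): no — 6 has no R-successor.
Reflexive (axiom T): no — 5 is not related to itself.
Transitive (axiom 4): yes — every two-step R-path is closed by a direct edge.
Euclidean (axiom 5): yes — any two successors of a common world are R-related.
So F validates K; D would additionally require R to be serial. The strongest is K.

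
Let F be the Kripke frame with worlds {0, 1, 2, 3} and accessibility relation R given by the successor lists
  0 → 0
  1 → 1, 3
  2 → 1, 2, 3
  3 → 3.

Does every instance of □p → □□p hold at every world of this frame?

Yes

Axiom 4 corresponds to the accessibility relation being transitive.
Transitive: yes — every two-step R-path is closed by a direct edge.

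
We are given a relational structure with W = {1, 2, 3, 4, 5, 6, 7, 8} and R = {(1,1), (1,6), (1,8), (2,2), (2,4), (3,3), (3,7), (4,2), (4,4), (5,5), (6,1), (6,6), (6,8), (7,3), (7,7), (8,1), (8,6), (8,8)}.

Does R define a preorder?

Reflexive: yes — every world is R-related to itself.
Transitive: yes — every two-step R-path is closed by a direct edge.
So R is a preorder.

Yes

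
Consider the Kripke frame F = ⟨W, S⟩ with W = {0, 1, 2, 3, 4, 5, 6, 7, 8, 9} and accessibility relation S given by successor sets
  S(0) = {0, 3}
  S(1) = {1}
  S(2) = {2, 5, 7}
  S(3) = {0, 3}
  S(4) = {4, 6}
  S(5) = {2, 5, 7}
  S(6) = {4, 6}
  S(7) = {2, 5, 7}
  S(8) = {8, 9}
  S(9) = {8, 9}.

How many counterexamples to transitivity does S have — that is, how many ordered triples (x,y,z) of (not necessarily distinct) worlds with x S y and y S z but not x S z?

0

S is transitive; there are no such tuples.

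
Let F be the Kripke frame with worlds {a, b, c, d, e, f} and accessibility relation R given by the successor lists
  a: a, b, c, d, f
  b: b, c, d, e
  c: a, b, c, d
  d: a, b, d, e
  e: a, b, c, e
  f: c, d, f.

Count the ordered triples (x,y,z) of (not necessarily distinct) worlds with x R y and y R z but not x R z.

21

Enumerating: (a,b,e), (a,d,e), (b,c,a), (b,d,a), (b,e,a), (c,a,f), (c,b,e), (c,d,e), (d,a,c), (d,a,f), (d,b,c), (d,e,c), … and 9 more.
Total: 21.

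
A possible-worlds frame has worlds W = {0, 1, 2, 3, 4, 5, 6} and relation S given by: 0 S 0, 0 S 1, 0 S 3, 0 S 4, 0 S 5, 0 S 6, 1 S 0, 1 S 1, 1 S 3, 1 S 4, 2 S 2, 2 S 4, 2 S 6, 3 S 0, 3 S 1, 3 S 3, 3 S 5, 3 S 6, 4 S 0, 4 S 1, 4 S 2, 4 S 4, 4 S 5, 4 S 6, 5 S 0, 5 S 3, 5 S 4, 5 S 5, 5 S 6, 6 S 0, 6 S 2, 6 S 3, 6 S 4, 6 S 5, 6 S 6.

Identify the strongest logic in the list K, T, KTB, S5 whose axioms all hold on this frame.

KTB

Reflexive (axiom T): yes — every world is S-related to itself.
Symmetric (axiom B): yes — every pair in S has its reverse in S.
Euclidean (axiom 5): no — 0 S 1 and 0 S 5, but not 1 S 5.
So F validates K, T, KTB; S5 would additionally require S to be Euclidean. The strongest is KTB.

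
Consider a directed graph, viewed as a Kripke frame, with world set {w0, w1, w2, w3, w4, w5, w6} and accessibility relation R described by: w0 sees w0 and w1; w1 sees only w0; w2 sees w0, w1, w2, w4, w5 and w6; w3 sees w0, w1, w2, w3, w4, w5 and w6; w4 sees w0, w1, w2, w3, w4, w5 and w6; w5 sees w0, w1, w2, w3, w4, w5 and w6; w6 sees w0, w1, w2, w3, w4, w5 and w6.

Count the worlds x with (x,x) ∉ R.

1

Enumerating: w1.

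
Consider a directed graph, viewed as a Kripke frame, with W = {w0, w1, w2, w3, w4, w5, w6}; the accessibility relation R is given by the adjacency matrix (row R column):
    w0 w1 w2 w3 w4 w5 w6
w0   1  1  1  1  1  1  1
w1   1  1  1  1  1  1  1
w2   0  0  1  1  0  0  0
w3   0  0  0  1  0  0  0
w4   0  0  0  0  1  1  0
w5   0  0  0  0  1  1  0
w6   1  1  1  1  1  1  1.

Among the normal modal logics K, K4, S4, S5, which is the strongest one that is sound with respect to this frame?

Transitive (axiom 4): yes — every two-step R-path is closed by a direct edge.
Reflexive (axiom T): yes — every world is R-related to itself.
Euclidean (axiom 5): no — w0 R w2 and w0 R w1, but not w2 R w1.
So F validates K, K4, S4; S5 would additionally require R to be Euclidean. The strongest is S4.

S4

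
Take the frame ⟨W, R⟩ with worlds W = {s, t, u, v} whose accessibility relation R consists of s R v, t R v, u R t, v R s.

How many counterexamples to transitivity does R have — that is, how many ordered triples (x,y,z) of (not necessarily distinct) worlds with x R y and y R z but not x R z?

Enumerating: (s,v,s), (t,v,s), (u,t,v), (v,s,v).

4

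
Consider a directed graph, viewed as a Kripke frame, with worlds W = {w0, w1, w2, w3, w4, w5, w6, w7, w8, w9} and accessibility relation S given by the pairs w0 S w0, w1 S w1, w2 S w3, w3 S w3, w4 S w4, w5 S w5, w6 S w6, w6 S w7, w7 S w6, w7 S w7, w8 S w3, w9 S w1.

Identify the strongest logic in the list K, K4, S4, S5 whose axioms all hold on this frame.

Transitive (axiom 4): yes — every two-step S-path is closed by a direct edge.
Reflexive (axiom T): no — w2 is not related to itself.
Euclidean (axiom 5): yes — any two successors of a common world are S-related.
So F validates K, K4; S4 would additionally require S to be reflexive. The strongest is K4.

K4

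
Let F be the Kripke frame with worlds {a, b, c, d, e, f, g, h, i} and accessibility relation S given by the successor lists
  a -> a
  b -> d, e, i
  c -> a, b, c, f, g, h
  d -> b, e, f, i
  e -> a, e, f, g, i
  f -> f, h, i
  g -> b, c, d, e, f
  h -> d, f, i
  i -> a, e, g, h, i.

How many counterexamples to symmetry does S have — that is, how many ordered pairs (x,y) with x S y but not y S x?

18

Enumerating: (b,e), (b,i), (c,a), (c,b), (c,f), (c,h), (d,e), (d,f), (d,i), (e,a), (e,f), (f,i), (g,b), (g,d), (g,f), (h,d), (i,a), (i,g).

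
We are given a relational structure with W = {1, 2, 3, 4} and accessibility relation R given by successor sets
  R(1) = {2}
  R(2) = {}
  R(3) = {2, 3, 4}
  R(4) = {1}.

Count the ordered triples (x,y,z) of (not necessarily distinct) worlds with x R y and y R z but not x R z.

Enumerating: (3,4,1), (4,1,2).

2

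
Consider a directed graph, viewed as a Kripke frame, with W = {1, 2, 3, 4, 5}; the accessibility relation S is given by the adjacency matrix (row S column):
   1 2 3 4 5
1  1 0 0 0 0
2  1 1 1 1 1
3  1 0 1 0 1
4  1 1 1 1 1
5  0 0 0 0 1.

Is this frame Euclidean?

Euclidean: no — 2 S 1 and 2 S 3, but not 1 S 3.

No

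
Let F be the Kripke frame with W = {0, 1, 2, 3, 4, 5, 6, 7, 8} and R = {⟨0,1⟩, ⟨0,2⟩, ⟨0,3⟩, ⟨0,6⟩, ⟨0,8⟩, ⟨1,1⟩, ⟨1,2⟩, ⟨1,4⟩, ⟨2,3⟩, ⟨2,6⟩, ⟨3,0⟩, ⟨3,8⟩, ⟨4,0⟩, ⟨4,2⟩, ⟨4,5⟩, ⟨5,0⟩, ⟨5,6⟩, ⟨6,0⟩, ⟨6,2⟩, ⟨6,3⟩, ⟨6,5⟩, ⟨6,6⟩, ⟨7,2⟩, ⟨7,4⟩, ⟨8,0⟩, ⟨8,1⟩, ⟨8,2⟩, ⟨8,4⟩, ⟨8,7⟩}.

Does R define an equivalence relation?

No

Reflexive: no — 0 is not related to itself.
Symmetric: no — 0 R 1 but not 1 R 0.
Transitive: no — 0 R 1 and 1 R 4, but not 0 R 4.
So R is not an equivalence relation.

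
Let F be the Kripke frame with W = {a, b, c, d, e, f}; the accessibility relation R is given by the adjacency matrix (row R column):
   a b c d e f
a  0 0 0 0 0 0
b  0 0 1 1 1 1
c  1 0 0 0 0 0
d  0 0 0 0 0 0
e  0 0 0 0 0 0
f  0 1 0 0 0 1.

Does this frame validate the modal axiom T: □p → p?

No

The schema T characterises exactly the reflexive frames.
Reflexive: no — a is not related to itself.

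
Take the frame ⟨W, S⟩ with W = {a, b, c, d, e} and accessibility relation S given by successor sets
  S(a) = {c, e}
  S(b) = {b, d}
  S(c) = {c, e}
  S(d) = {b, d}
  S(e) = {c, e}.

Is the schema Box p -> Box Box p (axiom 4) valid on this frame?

By correspondence theory, 4 is valid on a frame iff S is transitive.
Transitive: yes — every two-step S-path is closed by a direct edge.

Yes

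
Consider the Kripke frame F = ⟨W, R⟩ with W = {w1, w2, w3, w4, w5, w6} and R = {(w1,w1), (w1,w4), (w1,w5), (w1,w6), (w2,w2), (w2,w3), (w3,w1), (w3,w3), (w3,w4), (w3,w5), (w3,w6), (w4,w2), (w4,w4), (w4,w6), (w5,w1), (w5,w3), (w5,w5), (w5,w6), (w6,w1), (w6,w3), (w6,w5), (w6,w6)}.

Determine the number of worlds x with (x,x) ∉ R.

0

R is reflexive; there are no such worlds.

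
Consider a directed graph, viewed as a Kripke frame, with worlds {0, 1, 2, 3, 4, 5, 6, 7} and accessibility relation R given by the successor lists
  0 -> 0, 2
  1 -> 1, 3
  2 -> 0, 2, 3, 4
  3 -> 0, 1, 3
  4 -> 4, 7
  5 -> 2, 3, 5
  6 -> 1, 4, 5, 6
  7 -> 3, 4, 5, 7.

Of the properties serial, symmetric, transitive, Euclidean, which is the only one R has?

serial

Serial: yes — every world has a successor (e.g. 0 R 0).
Symmetric: no — 2 R 3 but not 3 R 2.
Transitive: no — 0 R 2 and 2 R 3, but not 0 R 3.
Euclidean: no — 2 R 0 and 2 R 3, but not 0 R 3.
Only serial holds.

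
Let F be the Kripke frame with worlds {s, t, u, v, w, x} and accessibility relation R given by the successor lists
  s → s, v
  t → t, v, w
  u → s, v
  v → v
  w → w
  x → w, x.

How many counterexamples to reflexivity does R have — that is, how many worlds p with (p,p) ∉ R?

1

Enumerating: u.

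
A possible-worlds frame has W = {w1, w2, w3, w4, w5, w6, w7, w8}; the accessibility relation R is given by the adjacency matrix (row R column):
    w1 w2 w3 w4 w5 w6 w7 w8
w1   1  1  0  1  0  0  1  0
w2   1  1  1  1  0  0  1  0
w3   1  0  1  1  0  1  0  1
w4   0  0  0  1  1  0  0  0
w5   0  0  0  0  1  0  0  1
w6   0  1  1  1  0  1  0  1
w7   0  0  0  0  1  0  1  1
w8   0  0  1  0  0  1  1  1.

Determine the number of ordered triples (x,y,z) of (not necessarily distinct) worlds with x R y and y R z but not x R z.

Enumerating: (w1,w2,w3), (w1,w4,w5), (w1,w7,w5), (w1,w7,w8), (w2,w3,w6), (w2,w3,w8), (w2,w4,w5), (w2,w7,w5), (w2,w7,w8), (w3,w1,w2), (w3,w1,w7), (w3,w4,w5), … and 18 more.
Total: 30.

30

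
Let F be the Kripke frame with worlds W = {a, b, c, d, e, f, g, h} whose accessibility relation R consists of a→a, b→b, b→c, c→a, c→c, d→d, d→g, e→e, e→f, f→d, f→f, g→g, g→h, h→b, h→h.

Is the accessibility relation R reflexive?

Yes

Reflexive: yes — every world is R-related to itself.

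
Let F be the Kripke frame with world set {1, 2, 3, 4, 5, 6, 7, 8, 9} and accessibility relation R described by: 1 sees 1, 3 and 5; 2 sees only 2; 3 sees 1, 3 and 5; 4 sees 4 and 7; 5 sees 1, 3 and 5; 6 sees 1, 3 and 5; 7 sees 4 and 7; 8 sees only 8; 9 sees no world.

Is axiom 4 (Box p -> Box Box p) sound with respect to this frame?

Axiom 4 corresponds to the accessibility relation being transitive.
Transitive: yes — every two-step R-path is closed by a direct edge.

Yes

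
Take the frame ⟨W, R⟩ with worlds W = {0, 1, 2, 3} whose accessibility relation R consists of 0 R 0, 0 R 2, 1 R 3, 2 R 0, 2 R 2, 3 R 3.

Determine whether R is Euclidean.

Euclidean: yes — any two successors of a common world are R-related.

Yes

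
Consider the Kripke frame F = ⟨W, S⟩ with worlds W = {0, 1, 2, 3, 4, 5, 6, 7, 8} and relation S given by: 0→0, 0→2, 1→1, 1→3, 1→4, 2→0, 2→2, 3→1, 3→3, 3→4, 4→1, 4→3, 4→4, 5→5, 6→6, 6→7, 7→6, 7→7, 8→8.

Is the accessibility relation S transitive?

Yes

Transitive: yes — every two-step S-path is closed by a direct edge.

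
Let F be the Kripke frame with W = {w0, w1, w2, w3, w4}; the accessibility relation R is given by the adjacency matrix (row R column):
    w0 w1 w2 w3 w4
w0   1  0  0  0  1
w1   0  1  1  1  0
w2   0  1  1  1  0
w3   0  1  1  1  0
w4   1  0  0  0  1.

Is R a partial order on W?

No

Reflexive: yes — every world is R-related to itself.
Transitive: yes — every two-step R-path is closed by a direct edge.
Antisymmetric: no — w0 R w4 and w4 R w0 with w0 ≠ w4.
So R is not a partial order.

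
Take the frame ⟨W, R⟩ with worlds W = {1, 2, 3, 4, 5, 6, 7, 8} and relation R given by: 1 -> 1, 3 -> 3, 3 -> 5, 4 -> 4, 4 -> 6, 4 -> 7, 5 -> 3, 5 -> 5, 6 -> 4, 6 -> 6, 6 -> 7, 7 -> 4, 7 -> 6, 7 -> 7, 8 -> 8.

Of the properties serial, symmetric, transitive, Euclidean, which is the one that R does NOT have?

serial

Serial: no — 2 has no R-successor.
Symmetric: yes — every pair in R has its reverse in R.
Transitive: yes — every two-step R-path is closed by a direct edge.
Euclidean: yes — any two successors of a common world are R-related.
Only serial fails.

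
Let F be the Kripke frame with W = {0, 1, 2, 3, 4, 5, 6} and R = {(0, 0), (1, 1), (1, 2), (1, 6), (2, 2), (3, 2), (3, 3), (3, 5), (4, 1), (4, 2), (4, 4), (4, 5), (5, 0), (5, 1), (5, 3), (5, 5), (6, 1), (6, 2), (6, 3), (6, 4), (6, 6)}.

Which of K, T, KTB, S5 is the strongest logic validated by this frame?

T

Reflexive (axiom T): yes — every world is R-related to itself.
Symmetric (axiom B): no — 1 R 2 but not 2 R 1.
Euclidean (axiom 5): no — 1 R 2 and 1 R 6, but not 2 R 6.
So F validates K, T; KTB would additionally require R to be symmetric. The strongest is T.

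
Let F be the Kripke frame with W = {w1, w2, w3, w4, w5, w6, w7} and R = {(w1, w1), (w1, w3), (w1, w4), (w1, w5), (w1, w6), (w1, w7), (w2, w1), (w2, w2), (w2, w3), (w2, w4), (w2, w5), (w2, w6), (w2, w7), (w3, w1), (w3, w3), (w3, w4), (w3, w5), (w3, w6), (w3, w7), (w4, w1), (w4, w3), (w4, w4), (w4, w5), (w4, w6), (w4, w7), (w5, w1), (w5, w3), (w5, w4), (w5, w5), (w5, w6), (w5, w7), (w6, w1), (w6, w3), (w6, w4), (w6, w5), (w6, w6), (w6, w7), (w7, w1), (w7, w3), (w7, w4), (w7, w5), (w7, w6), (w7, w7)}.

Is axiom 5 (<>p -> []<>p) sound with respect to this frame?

Axiom 5 corresponds to the accessibility relation being Euclidean.
Euclidean: no — w2 R w1 and w2 R w2, but not w1 R w2.

No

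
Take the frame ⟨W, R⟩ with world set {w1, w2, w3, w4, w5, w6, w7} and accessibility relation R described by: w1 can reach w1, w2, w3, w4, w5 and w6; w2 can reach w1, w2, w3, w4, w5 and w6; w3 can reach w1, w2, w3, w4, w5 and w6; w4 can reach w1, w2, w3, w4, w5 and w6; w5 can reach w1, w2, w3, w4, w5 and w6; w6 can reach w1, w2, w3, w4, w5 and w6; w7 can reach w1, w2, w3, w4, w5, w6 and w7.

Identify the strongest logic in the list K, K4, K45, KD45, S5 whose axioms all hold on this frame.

Transitive (axiom 4): yes — every two-step R-path is closed by a direct edge.
Euclidean (axiom 5): no — w7 R w1 and w7 R w7, but not w1 R w7.
Serial (axiom D): yes — every world has a successor (e.g. w1 R w1).
Reflexive (axiom T): yes — every world is R-related to itself.
So F validates K, K4; K45 would additionally require R to be Euclidean. The strongest is K4.

K4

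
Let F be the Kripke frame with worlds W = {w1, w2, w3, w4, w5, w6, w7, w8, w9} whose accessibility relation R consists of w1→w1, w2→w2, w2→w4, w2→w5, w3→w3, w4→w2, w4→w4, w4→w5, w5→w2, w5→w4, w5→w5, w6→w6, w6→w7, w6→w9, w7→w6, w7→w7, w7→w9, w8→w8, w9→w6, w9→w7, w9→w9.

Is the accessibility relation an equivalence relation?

Reflexive: yes — every world is R-related to itself.
Symmetric: yes — every pair in R has its reverse in R.
Transitive: yes — every two-step R-path is closed by a direct edge.
So R is an equivalence relation.

Yes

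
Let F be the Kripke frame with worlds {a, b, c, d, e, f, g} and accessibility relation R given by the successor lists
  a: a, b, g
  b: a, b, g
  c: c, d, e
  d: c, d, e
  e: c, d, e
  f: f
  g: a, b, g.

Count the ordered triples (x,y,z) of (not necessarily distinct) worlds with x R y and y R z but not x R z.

R is transitive; there are no such tuples.

0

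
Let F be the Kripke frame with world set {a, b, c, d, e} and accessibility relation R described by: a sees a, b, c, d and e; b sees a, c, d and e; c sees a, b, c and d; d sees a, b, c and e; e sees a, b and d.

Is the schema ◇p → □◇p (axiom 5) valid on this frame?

By correspondence theory, 5 is valid on a frame iff R is Euclidean.
Euclidean: no — a R c and a R e, but not c R e.

No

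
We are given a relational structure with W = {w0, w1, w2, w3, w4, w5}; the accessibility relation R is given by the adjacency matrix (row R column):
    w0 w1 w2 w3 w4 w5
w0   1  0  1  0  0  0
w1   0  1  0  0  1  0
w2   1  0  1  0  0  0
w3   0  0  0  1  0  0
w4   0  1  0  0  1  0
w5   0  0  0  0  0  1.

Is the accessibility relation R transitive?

Transitive: yes — every two-step R-path is closed by a direct edge.

Yes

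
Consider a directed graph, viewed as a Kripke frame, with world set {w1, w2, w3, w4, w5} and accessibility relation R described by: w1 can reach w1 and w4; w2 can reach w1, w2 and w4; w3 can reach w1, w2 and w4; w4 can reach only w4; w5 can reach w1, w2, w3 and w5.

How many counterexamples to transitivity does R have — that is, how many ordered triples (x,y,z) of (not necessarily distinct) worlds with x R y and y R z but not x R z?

Enumerating: (w5,w1,w4), (w5,w2,w4), (w5,w3,w4).

3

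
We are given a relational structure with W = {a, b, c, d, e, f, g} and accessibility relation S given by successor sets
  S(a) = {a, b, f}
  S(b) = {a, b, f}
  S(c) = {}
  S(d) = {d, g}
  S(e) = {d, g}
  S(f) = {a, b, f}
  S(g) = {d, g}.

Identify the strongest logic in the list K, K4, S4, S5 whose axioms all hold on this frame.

K4

Transitive (axiom 4): yes — every two-step S-path is closed by a direct edge.
Reflexive (axiom T): no — c is not related to itself.
Euclidean (axiom 5): yes — any two successors of a common world are S-related.
So F validates K, K4; S4 would additionally require S to be reflexive. The strongest is K4.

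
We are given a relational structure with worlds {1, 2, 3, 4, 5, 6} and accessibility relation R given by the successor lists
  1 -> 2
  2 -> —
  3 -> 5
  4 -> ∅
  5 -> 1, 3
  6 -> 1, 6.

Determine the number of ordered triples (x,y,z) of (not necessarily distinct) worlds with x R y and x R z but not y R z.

Enumerating: (1,2,2), (3,5,5), (5,1,1), (5,1,3), (5,3,1), (5,3,3), (6,1,1), (6,1,6).

8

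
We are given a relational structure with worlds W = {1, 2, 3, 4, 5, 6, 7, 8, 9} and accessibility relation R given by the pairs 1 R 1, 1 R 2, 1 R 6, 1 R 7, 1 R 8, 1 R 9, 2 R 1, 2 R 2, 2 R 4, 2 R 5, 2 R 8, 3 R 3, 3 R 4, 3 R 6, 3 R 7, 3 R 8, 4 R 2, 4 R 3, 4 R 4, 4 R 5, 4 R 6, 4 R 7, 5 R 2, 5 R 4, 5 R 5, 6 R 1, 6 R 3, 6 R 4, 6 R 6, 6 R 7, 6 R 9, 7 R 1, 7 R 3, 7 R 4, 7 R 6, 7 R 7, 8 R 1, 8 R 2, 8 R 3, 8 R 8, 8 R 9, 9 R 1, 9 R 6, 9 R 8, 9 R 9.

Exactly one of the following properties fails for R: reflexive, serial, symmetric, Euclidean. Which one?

Euclidean

Reflexive: yes — every world is R-related to itself.
Serial: yes — every world has a successor (e.g. 1 R 1).
Symmetric: yes — every pair in R has its reverse in R.
Euclidean: no — 1 R 2 and 1 R 6, but not 2 R 6.
Only Euclidean fails.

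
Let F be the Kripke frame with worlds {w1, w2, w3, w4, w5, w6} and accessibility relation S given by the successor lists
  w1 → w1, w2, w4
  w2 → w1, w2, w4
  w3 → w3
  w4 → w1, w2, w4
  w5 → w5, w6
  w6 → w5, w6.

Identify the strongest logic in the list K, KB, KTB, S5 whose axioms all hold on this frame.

Symmetric (axiom B): yes — every pair in S has its reverse in S.
Reflexive (axiom T): yes — every world is S-related to itself.
Euclidean (axiom 5): yes — any two successors of a common world are S-related.
So F validates K, KB, KTB, S5. The strongest is S5.

S5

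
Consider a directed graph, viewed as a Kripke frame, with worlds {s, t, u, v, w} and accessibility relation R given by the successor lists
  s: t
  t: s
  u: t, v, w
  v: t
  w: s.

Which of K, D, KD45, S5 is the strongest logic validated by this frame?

Serial (axiom D): yes — every world has a successor (e.g. s R t).
Euclidean (axiom 5): no — u R t and u R v, but not t R v.
Transitive (axiom 4): no — u R t and t R s, but not u R s.
Reflexive (axiom T): no — s is not related to itself.
So F validates K, D; KD45 would additionally require R to be Euclidean and transitive. The strongest is D.

D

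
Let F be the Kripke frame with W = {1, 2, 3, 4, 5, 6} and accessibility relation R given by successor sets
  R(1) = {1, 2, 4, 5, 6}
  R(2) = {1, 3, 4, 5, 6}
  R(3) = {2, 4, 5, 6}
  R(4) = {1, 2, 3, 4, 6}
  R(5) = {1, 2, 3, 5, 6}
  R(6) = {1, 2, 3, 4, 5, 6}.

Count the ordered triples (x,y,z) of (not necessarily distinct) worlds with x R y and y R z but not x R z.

25

Enumerating: (1,2,3), (1,4,3), (1,5,3), (1,6,3), (2,1,2), (2,3,2), (2,4,2), (2,5,2), (2,6,2), (3,2,1), (3,2,3), (3,4,1), … and 13 more.
Total: 25.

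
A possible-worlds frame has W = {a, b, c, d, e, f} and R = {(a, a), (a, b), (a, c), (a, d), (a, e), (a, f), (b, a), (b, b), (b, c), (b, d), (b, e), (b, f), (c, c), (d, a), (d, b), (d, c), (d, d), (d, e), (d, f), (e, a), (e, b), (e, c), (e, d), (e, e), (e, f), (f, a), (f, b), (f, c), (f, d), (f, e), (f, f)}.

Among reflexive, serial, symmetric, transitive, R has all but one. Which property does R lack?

symmetric

Reflexive: yes — every world is R-related to itself.
Serial: yes — every world has a successor (e.g. a R a).
Symmetric: no — a R c but not c R a.
Transitive: yes — every two-step R-path is closed by a direct edge.
Only symmetric fails.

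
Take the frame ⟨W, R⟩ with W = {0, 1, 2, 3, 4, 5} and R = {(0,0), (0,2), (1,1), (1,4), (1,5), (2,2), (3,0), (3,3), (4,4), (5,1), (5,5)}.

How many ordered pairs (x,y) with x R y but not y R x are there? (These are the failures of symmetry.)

3

Enumerating: (0,2), (1,4), (3,0).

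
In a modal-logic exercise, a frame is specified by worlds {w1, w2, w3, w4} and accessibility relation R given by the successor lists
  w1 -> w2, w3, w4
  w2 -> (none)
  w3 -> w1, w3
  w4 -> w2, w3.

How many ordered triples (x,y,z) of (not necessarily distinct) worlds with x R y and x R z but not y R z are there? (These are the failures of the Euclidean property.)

10

Enumerating: (w1,w2,w2), (w1,w2,w3), (w1,w2,w4), (w1,w3,w2), (w1,w3,w4), (w1,w4,w4), (w3,w1,w1), (w4,w2,w2), (w4,w2,w3), (w4,w3,w2).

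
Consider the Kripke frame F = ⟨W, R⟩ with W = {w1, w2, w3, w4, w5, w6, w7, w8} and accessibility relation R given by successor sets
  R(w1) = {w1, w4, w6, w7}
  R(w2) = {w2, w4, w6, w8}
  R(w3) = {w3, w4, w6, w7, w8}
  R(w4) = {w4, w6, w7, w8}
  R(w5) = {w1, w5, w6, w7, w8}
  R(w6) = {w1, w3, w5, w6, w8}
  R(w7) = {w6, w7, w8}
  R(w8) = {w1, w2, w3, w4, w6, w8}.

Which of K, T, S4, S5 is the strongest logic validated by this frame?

Reflexive (axiom T): yes — every world is R-related to itself.
Transitive (axiom 4): no — w1 R w4 and w4 R w8, but not w1 R w8.
Euclidean (axiom 5): no — w1 R w6 and w1 R w4, but not w6 R w4.
So F validates K, T; S4 would additionally require R to be transitive. The strongest is T.

T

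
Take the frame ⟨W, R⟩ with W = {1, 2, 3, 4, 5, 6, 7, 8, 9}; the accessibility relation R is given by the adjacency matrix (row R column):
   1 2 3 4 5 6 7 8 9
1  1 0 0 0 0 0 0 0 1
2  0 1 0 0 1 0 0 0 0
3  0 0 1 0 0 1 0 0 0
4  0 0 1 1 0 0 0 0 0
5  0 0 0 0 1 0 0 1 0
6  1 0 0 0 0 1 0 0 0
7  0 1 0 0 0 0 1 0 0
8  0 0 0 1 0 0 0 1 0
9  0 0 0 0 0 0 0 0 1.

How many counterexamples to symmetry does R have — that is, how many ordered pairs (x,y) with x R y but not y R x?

Enumerating: (1,9), (2,5), (3,6), (4,3), (5,8), (6,1), (7,2), (8,4).

8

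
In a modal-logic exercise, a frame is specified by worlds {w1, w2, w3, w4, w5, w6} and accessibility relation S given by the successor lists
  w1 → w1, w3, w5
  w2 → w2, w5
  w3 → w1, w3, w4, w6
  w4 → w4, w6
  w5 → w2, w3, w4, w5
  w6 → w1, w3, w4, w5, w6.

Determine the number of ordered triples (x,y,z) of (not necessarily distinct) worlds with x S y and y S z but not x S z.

15

Enumerating: (w1,w3,w4), (w1,w3,w6), (w1,w5,w2), (w1,w5,w4), (w2,w5,w3), (w2,w5,w4), (w3,w1,w5), (w3,w6,w5), (w4,w6,w1), (w4,w6,w3), (w4,w6,w5), (w5,w3,w1), (w5,w3,w6), (w5,w4,w6), (w6,w5,w2).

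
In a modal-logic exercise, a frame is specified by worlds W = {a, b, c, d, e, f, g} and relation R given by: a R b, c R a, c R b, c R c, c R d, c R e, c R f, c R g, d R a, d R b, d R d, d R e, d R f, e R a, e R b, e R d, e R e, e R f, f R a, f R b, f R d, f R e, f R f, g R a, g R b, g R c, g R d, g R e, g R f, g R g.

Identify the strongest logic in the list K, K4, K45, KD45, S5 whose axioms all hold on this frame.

Transitive (axiom 4): yes — every two-step R-path is closed by a direct edge.
Euclidean (axiom 5): no — c R a and c R d, but not a R d.
Serial (axiom D): no — b has no R-successor.
Reflexive (axiom T): no — a is not related to itself.
So F validates K, K4; K45 would additionally require R to be Euclidean. The strongest is K4.

K4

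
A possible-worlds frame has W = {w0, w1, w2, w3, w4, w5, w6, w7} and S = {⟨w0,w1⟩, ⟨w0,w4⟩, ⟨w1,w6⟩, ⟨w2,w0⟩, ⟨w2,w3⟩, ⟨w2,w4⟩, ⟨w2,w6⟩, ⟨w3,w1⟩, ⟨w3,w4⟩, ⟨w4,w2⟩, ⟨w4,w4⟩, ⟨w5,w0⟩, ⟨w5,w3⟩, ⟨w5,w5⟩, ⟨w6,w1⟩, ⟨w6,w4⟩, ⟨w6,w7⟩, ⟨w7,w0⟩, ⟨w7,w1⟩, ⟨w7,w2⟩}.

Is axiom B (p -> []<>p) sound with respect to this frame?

The schema B characterises exactly the symmetric frames.
Symmetric: no — w0 S w1 but not w1 S w0.

No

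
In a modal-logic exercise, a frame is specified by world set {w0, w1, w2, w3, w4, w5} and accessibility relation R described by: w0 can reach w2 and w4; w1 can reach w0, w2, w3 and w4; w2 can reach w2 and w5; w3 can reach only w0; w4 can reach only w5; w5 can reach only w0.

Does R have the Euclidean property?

No

Euclidean: no — w0 R w2 and w0 R w4, but not w2 R w4.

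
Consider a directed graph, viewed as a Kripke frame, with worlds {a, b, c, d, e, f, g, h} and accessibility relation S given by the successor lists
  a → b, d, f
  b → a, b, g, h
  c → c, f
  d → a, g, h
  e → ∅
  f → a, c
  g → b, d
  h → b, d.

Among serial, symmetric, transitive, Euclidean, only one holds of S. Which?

symmetric

Serial: no — e has no S-successor.
Symmetric: yes — every pair in S has its reverse in S.
Transitive: no — a S b and b S g, but not a S g.
Euclidean: no — a S b and a S d, but not b S d.
Only symmetric holds.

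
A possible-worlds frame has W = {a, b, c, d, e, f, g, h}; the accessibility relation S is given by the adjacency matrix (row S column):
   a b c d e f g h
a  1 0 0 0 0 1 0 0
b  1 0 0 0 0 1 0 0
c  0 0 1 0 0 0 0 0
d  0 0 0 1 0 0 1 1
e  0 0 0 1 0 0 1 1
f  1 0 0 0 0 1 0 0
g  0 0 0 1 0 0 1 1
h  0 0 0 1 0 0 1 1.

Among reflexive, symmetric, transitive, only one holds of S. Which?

transitive

Reflexive: no — b is not related to itself.
Symmetric: no — b S a but not a S b.
Transitive: yes — every two-step S-path is closed by a direct edge.
Only transitive holds.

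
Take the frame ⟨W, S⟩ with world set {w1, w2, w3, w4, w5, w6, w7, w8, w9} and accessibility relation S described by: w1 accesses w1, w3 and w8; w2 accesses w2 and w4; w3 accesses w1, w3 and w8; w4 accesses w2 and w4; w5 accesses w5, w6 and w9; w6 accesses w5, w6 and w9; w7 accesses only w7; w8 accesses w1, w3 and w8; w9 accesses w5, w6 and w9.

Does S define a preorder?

Reflexive: yes — every world is S-related to itself.
Transitive: yes — every two-step S-path is closed by a direct edge.
So S is a preorder.

Yes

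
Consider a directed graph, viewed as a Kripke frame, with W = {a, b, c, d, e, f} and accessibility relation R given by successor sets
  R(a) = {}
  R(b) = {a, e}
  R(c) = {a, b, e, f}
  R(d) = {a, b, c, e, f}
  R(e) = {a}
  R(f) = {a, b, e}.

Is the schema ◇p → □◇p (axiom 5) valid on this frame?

By correspondence theory, 5 is valid on a frame iff R is Euclidean.
Euclidean: no — b R a and b R e, but not a R e.

No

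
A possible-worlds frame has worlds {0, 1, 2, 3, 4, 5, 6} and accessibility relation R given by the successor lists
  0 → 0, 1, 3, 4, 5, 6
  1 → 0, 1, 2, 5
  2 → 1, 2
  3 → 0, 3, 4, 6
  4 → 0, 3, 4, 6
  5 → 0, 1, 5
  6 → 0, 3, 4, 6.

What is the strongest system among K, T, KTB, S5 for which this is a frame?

Reflexive (axiom T): yes — every world is R-related to itself.
Symmetric (axiom B): yes — every pair in R has its reverse in R.
Euclidean (axiom 5): no — 0 R 1 and 0 R 3, but not 1 R 3.
So F validates K, T, KTB; S5 would additionally require R to be Euclidean. The strongest is KTB.

KTB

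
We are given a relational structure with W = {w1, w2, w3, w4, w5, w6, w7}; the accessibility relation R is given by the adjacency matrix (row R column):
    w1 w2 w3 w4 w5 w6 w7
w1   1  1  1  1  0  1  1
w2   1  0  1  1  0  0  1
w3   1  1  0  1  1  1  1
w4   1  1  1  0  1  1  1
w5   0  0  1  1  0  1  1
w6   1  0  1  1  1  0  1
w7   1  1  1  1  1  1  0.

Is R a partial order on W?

No

Reflexive: no — w2 is not related to itself.
Transitive: no — w1 R w3 and w3 R w5, but not w1 R w5.
Antisymmetric: no — w1 R w2 and w2 R w1 with w1 ≠ w2.
So R is not a partial order.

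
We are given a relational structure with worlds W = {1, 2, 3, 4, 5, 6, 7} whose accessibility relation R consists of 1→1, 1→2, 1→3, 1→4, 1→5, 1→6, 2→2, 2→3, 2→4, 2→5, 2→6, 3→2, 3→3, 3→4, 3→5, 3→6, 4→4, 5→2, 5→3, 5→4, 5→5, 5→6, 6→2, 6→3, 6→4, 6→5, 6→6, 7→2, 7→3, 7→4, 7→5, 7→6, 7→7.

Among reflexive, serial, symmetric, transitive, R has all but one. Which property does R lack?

symmetric

Reflexive: yes — every world is R-related to itself.
Serial: yes — every world has a successor (e.g. 1 R 1).
Symmetric: no — 1 R 2 but not 2 R 1.
Transitive: yes — every two-step R-path is closed by a direct edge.
Only symmetric fails.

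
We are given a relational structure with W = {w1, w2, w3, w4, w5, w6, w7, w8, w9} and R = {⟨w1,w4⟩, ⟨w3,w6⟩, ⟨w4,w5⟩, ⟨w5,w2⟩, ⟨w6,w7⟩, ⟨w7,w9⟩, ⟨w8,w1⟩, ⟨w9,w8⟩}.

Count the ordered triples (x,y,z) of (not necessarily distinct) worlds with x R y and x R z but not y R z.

8

Enumerating: (w1,w4,w4), (w3,w6,w6), (w4,w5,w5), (w5,w2,w2), (w6,w7,w7), (w7,w9,w9), (w8,w1,w1), (w9,w8,w8).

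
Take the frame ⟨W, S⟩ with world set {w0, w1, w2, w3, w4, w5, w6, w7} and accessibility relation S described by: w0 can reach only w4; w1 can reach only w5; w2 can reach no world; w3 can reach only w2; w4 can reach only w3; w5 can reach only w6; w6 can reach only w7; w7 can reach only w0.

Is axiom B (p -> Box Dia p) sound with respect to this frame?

No

By correspondence theory, B is valid on a frame iff S is symmetric.
Symmetric: no — w0 S w4 but not w4 S w0.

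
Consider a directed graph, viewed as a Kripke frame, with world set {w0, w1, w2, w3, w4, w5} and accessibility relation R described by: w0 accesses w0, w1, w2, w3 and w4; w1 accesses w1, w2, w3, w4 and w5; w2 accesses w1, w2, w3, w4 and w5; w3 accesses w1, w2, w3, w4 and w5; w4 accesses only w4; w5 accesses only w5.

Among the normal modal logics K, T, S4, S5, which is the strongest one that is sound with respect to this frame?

T

Reflexive (axiom T): yes — every world is R-related to itself.
Transitive (axiom 4): no — w0 R w1 and w1 R w5, but not w0 R w5.
Euclidean (axiom 5): no — w0 R w4 and w0 R w1, but not w4 R w1.
So F validates K, T; S4 would additionally require R to be transitive. The strongest is T.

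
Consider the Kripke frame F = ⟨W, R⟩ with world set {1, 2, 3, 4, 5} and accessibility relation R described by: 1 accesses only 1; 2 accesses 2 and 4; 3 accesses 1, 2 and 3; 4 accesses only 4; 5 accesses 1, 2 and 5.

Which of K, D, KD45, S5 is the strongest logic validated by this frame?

D

Serial (axiom D): yes — every world has a successor (e.g. 1 R 1).
Euclidean (axiom 5): no — 3 R 1 and 3 R 2, but not 1 R 2.
Transitive (axiom 4): no — 3 R 2 and 2 R 4, but not 3 R 4.
Reflexive (axiom T): yes — every world is R-related to itself.
So F validates K, D; KD45 would additionally require R to be Euclidean and transitive. The strongest is D.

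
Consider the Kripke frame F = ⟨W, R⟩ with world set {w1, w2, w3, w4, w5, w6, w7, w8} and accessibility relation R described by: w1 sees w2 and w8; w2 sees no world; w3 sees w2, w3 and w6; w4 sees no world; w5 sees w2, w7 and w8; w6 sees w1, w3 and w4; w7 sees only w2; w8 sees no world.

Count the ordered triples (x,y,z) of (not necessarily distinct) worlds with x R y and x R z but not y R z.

26

Enumerating: (w1,w2,w2), (w1,w2,w8), (w1,w8,w2), (w1,w8,w8), (w3,w2,w2), (w3,w2,w3), (w3,w2,w6), (w3,w6,w2), (w3,w6,w6), (w5,w2,w2), (w5,w2,w7), (w5,w2,w8), … and 14 more.
Total: 26.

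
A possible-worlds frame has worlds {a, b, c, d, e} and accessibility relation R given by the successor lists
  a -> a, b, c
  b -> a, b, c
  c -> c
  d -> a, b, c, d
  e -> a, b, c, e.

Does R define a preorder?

Reflexive: yes — every world is R-related to itself.
Transitive: yes — every two-step R-path is closed by a direct edge.
So R is a preorder.

Yes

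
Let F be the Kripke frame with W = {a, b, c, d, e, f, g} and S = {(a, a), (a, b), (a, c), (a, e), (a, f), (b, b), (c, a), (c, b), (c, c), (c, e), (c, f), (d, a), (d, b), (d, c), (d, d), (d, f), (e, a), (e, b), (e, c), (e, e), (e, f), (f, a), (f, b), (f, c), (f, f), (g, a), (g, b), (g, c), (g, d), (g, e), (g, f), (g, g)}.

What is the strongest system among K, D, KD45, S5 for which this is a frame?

Serial (axiom D): yes — every world has a successor (e.g. a S a).
Euclidean (axiom 5): no — a S b and a S c, but not b S c.
Transitive (axiom 4): no — d S a and a S e, but not d S e.
Reflexive (axiom T): yes — every world is S-related to itself.
So F validates K, D; KD45 would additionally require S to be Euclidean and transitive. The strongest is D.

D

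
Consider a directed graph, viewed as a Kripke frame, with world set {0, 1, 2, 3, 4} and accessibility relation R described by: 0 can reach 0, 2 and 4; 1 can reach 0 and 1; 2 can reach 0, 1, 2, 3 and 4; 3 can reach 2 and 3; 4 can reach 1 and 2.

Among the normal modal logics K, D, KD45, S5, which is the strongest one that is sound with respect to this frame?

Serial (axiom D): yes — every world has a successor (e.g. 0 R 0).
Euclidean (axiom 5): no — 2 R 0 and 2 R 1, but not 0 R 1.
Transitive (axiom 4): no — 0 R 2 and 2 R 1, but not 0 R 1.
Reflexive (axiom T): no — 4 is not related to itself.
So F validates K, D; KD45 would additionally require R to be Euclidean and transitive. The strongest is D.

D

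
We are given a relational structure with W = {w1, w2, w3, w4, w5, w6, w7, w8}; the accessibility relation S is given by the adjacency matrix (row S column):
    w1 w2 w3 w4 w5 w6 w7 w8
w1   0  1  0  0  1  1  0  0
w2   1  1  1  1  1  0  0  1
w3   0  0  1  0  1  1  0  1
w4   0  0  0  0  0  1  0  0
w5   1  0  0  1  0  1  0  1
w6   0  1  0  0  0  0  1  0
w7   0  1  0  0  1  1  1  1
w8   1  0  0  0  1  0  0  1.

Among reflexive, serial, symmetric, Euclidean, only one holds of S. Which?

serial

Reflexive: no — w1 is not related to itself.
Serial: yes — every world has a successor (e.g. w1 S w2).
Symmetric: no — w1 S w6 but not w6 S w1.
Euclidean: no — w1 S w2 and w1 S w6, but not w2 S w6.
Only serial holds.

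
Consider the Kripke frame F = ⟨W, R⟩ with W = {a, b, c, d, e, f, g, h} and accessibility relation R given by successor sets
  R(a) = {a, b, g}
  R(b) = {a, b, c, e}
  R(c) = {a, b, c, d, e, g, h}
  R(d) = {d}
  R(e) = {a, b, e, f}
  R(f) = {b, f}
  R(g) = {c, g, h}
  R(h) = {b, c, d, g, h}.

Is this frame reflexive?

Reflexive: yes — every world is R-related to itself.

Yes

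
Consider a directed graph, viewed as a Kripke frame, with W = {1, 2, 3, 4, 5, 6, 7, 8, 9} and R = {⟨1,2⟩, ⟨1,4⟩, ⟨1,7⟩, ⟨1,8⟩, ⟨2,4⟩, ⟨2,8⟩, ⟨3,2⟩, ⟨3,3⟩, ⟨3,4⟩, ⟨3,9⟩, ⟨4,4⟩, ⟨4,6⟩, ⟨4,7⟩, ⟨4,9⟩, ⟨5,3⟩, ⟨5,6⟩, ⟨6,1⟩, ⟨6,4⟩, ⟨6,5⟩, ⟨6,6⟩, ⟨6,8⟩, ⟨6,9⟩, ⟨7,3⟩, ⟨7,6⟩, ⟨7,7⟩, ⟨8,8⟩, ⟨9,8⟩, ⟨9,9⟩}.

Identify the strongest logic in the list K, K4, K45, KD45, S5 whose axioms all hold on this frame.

Transitive (axiom 4): no — 1 R 4 and 4 R 6, but not 1 R 6.
Euclidean (axiom 5): no — 1 R 2 and 1 R 7, but not 2 R 7.
Serial (axiom D): yes — every world has a successor (e.g. 1 R 2).
Reflexive (axiom T): no — 1 is not related to itself.
So F validates K; K4 would additionally require R to be transitive. The strongest is K.

K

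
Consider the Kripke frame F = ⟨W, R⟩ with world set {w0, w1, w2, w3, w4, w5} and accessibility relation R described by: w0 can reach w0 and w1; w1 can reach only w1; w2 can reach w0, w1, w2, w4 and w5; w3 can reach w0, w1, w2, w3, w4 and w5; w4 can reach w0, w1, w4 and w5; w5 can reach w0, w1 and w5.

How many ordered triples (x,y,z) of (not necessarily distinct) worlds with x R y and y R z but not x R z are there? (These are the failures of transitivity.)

0

R is transitive; there are no such tuples.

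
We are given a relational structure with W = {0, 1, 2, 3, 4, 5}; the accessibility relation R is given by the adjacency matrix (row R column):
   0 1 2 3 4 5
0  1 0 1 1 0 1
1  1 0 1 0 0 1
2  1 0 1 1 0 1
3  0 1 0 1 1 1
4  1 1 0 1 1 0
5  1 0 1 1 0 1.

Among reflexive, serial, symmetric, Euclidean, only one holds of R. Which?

serial

Reflexive: no — 1 is not related to itself.
Serial: yes — every world has a successor (e.g. 0 R 0).
Symmetric: no — 0 R 3 but not 3 R 0.
Euclidean: no — 0 R 3 and 0 R 2, but not 3 R 2.
Only serial holds.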